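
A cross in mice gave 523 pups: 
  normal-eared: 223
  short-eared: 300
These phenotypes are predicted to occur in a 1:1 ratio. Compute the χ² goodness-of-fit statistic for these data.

Under the 1:1 hypothesis (Σ ratio = 2, N = 523):
  normal-eared: 523 × 1/2 = 261.5
  short-eared: 523 × 1/2 = 261.5
χ² = Σ (O − E)² / E
  normal-eared: (223 − 261.5)² / 261.5 = 5.6683
  short-eared: (300 − 261.5)² / 261.5 = 5.6683
χ² = 5.6683 + 5.6683 = 11.3366 ≈ 11.337

11.337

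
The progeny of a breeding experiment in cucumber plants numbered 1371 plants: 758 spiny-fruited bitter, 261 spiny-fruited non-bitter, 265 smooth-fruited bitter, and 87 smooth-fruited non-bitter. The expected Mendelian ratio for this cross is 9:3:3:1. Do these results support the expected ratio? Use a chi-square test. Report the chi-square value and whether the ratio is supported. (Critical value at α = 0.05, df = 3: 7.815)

0.551; consistent

The 9:3:3:1 ratio has 16 parts, so with N = 1371 the expected counts are:
  spiny-fruited bitter: 1371 × 9/16 = 771.1875
  spiny-fruited non-bitter: 1371 × 3/16 = 257.0625
  smooth-fruited bitter: 1371 × 3/16 = 257.0625
  smooth-fruited non-bitter: 1371 × 1/16 = 85.6875
χ² = Σ (O − E)² / E
  spiny-fruited bitter: (758 − 771.1875)² / 771.1875 = 0.2255
  spiny-fruited non-bitter: (261 − 257.0625)² / 257.0625 = 0.0603
  smooth-fruited bitter: (265 − 257.0625)² / 257.0625 = 0.2451
  smooth-fruited non-bitter: (87 − 85.6875)² / 85.6875 = 0.0201
χ² = 0.2255 + 0.0603 + 0.2451 + 0.0201 = 0.551
Degrees of freedom = 4 − 1 = 3; critical value at α = 0.05 is 7.815.
Since 0.551 < 7.815, we fail to reject the null hypothesis — the data are consistent with the 9:3:3:1 ratio.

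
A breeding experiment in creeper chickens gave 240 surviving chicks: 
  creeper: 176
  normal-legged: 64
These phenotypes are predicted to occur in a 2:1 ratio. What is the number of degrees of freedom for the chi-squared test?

1

A goodness-of-fit test with 2 phenotype classes has df = 2 − 1 = 1.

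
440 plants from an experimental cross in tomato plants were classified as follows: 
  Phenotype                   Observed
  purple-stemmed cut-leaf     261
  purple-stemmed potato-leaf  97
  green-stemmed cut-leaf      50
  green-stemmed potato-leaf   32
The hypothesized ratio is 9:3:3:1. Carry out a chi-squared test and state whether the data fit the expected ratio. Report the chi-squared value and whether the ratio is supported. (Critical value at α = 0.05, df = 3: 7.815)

16.824; not consistent

Under the 9:3:3:1 hypothesis (Σ ratio = 16, N = 440):
  purple-stemmed cut-leaf: 440 × 9/16 = 247.5
  purple-stemmed potato-leaf: 440 × 3/16 = 82.5
  green-stemmed cut-leaf: 440 × 3/16 = 82.5
  green-stemmed potato-leaf: 440 × 1/16 = 27.5
χ² = Σ (O − E)² / E
  purple-stemmed cut-leaf: (261 − 247.5)² / 247.5 = 0.7364
  purple-stemmed potato-leaf: (97 − 82.5)² / 82.5 = 2.5485
  green-stemmed cut-leaf: (50 − 82.5)² / 82.5 = 12.8030
  green-stemmed potato-leaf: (32 − 27.5)² / 27.5 = 0.7364
χ² = 0.7364 + 2.5485 + 12.8030 + 0.7364 = 16.8243 ≈ 16.824
Degrees of freedom = 4 − 1 = 3; critical value at α = 0.05 is 7.815.
Since 16.824 > 7.815, we reject the null hypothesis — the data do not fit the 9:3:3:1 ratio.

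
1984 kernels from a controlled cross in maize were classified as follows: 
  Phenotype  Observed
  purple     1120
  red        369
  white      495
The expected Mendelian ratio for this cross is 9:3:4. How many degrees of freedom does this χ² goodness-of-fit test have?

2

A goodness-of-fit test with 3 phenotype classes has df = 3 − 1 = 2.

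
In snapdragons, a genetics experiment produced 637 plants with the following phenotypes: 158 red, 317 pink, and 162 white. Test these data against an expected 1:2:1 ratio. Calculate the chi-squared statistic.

The 1:2:1 ratio has 4 parts, so with N = 637 the expected counts are:
  red: 637 × 1/4 = 159.25
  pink: 637 × 2/4 = 318.5
  white: 637 × 1/4 = 159.25
χ² = Σ (O − E)² / E
  red: (158 − 159.25)² / 159.25 = 0.0098
  pink: (317 − 318.5)² / 318.5 = 0.0071
  white: (162 − 159.25)² / 159.25 = 0.0475
χ² = 0.0098 + 0.0071 + 0.0475 = 0.0644 ≈ 0.064

0.064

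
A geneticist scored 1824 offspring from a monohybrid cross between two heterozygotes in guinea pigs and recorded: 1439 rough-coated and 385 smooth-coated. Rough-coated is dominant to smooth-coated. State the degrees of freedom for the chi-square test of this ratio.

For a monohybrid cross between heterozygotes with complete dominance, the expected phenotypic ratio is 3:1.
A goodness-of-fit test with 2 phenotype classes has df = 2 − 1 = 1.

1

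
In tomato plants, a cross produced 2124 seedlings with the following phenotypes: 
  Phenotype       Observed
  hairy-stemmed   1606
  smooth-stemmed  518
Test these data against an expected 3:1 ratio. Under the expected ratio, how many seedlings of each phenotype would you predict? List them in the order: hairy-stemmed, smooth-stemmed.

The 3:1 ratio has 4 parts, so with N = 2124 the expected counts are:
  hairy-stemmed: 2124 × 3/4 = 1593
  smooth-stemmed: 2124 × 1/4 = 531

1593, 531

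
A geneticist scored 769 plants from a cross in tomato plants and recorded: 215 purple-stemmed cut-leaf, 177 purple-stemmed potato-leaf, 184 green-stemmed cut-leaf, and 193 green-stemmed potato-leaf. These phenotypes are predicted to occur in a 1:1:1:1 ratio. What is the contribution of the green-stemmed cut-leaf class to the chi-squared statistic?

Under the 1:1:1:1 hypothesis (Σ ratio = 4, N = 769):
  purple-stemmed cut-leaf: 769 × 1/4 = 192.25
  purple-stemmed potato-leaf: 769 × 1/4 = 192.25
  green-stemmed cut-leaf: 769 × 1/4 = 192.25
  green-stemmed potato-leaf: 769 × 1/4 = 192.25
Contribution of green-stemmed cut-leaf: (184 − 192.25)² / 192.25 = 0.3540

0.354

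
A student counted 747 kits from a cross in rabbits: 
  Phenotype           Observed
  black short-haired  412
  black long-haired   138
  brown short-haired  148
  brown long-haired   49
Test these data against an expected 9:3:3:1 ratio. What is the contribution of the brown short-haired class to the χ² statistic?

0.450

Under the 9:3:3:1 hypothesis (Σ ratio = 16, N = 747):
  black short-haired: 747 × 9/16 = 420.1875
  black long-haired: 747 × 3/16 = 140.0625
  brown short-haired: 747 × 3/16 = 140.0625
  brown long-haired: 747 × 1/16 = 46.6875
Contribution of brown short-haired: (148 − 140.0625)² / 140.0625 = 0.4498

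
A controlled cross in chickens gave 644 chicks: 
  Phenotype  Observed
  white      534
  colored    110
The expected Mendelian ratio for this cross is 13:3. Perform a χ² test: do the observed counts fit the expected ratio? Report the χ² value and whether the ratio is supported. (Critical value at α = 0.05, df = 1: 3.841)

Under the 13:3 hypothesis (Σ ratio = 16, N = 644):
  white: 644 × 13/16 = 523.25
  colored: 644 × 3/16 = 120.75
χ² = Σ (O − E)² / E
  white: (534 − 523.25)² / 523.25 = 0.2209
  colored: (110 − 120.75)² / 120.75 = 0.9570
χ² = 0.2209 + 0.9570 = 1.1779 ≈ 1.178
Degrees of freedom = 2 − 1 = 1; critical value at α = 0.05 is 3.841.
Since 1.178 < 3.841, we fail to reject the null hypothesis — the data are consistent with the 13:3 ratio.

1.178; consistent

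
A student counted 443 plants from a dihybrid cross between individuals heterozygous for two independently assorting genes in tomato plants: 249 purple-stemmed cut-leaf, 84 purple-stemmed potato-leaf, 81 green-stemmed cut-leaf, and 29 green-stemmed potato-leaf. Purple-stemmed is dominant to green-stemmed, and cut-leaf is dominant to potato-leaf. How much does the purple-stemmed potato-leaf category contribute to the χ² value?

0.011

A dihybrid F₂ with independent assortment and complete dominance at both loci gives a 9:3:3:1 phenotypic ratio.
Expected counts for N = 443 under a 9:3:3:1 ratio (total parts = 16):
  purple-stemmed cut-leaf: 443 × 9/16 = 249.1875
  purple-stemmed potato-leaf: 443 × 3/16 = 83.0625
  green-stemmed cut-leaf: 443 × 3/16 = 83.0625
  green-stemmed potato-leaf: 443 × 1/16 = 27.6875
Contribution of purple-stemmed potato-leaf: (84 − 83.0625)² / 83.0625 = 0.0106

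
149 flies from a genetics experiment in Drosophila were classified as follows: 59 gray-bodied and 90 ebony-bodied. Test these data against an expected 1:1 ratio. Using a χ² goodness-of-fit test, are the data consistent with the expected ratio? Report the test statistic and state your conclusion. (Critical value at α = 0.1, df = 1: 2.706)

The 1:1 ratio has 2 parts, so with N = 149 the expected counts are:
  gray-bodied: 149 × 1/2 = 74.5
  ebony-bodied: 149 × 1/2 = 74.5
χ² = Σ (O − E)² / E
  gray-bodied: (59 − 74.5)² / 74.5 = 3.2248
  ebony-bodied: (90 − 74.5)² / 74.5 = 3.2248
χ² = 3.2248 + 3.2248 = 6.4496 ≈ 6.450
Degrees of freedom = 2 − 1 = 1; critical value at α = 0.1 is 2.706.
Since 6.450 > 2.706, we reject the null hypothesis — the data do not fit the 1:1 ratio.

6.450; not consistent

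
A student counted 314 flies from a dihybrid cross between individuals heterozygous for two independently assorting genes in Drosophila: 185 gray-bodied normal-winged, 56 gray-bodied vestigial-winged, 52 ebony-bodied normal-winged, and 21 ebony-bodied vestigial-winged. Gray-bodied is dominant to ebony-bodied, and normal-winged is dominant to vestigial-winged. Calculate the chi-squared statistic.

A dihybrid F₂ with independent assortment and complete dominance at both loci gives a 9:3:3:1 phenotypic ratio.
Total ratio parts = 16. Expected numbers out of 314:
  gray-bodied normal-winged: 314 × 9/16 = 176.625
  gray-bodied vestigial-winged: 314 × 3/16 = 58.875
  ebony-bodied normal-winged: 314 × 3/16 = 58.875
  ebony-bodied vestigial-winged: 314 × 1/16 = 19.625
χ² = Σ (O − E)² / E
  gray-bodied normal-winged: (185 − 176.625)² / 176.625 = 0.3971
  gray-bodied vestigial-winged: (56 − 58.875)² / 58.875 = 0.1404
  ebony-bodied normal-winged: (52 − 58.875)² / 58.875 = 0.8028
  ebony-bodied vestigial-winged: (21 − 19.625)² / 19.625 = 0.0963
χ² = 0.3971 + 0.1404 + 0.8028 + 0.0963 = 1.4366 ≈ 1.437

1.437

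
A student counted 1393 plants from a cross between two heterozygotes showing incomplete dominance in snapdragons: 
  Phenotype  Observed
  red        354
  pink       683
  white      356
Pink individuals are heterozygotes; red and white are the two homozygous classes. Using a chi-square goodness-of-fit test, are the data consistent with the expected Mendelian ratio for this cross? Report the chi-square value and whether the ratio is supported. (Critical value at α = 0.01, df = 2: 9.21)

With incomplete dominance, a heterozygote × heterozygote cross gives a 1:2:1 phenotypic ratio.
Under the 1:2:1 hypothesis (Σ ratio = 4, N = 1393):
  red: 1393 × 1/4 = 348.25
  pink: 1393 × 2/4 = 696.5
  white: 1393 × 1/4 = 348.25
χ² = Σ (O − E)² / E
  red: (354 − 348.25)² / 348.25 = 0.0949
  pink: (683 − 696.5)² / 696.5 = 0.2617
  white: (356 − 348.25)² / 348.25 = 0.1725
χ² = 0.0949 + 0.2617 + 0.1725 = 0.5291 ≈ 0.529
Degrees of freedom = 3 − 1 = 2; critical value at α = 0.01 is 9.21.
Since 0.529 < 9.21, we fail to reject the null hypothesis — the data are consistent with the 1:2:1 ratio.

0.529; consistent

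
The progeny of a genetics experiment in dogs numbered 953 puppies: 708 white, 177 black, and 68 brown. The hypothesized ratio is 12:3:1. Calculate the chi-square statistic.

Expected counts for N = 953 under a 12:3:1 ratio (total parts = 16):
  white: 953 × 12/16 = 714.75
  black: 953 × 3/16 = 178.6875
  brown: 953 × 1/16 = 59.5625
χ² = Σ (O − E)² / E
  white: (708 − 714.75)² / 714.75 = 0.0637
  black: (177 − 178.6875)² / 178.6875 = 0.0159
  brown: (68 − 59.5625)² / 59.5625 = 1.1952
χ² = 0.0637 + 0.0159 + 1.1952 = 1.2748 ≈ 1.275

1.275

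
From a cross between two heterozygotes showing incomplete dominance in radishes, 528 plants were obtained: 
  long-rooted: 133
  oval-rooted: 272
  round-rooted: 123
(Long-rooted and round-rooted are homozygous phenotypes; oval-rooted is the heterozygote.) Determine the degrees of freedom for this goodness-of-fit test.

2

With incomplete dominance, a heterozygote × heterozygote cross gives a 1:2:1 phenotypic ratio.
A goodness-of-fit test with 3 phenotype classes has df = 3 − 1 = 2.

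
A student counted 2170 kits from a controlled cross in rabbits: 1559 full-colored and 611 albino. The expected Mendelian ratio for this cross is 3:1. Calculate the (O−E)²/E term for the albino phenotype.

8.649

The 3:1 ratio has 4 parts, so with N = 2170 the expected counts are:
  full-colored: 2170 × 3/4 = 1627.5
  albino: 2170 × 1/4 = 542.5
Contribution of albino: (611 − 542.5)² / 542.5 = 8.6493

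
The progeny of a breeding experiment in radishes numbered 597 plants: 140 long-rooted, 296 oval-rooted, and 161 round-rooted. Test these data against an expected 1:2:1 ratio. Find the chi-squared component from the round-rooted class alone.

The 1:2:1 ratio has 4 parts, so with N = 597 the expected counts are:
  long-rooted: 597 × 1/4 = 149.25
  oval-rooted: 597 × 2/4 = 298.5
  round-rooted: 597 × 1/4 = 149.25
Contribution of round-rooted: (161 − 149.25)² / 149.25 = 0.9250

0.925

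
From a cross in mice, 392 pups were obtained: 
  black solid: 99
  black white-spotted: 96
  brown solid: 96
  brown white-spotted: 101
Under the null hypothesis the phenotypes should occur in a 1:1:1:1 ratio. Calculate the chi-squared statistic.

0.184

Expected counts for N = 392 under a 1:1:1:1 ratio (total parts = 4):
  black solid: 392 × 1/4 = 98
  black white-spotted: 392 × 1/4 = 98
  brown solid: 392 × 1/4 = 98
  brown white-spotted: 392 × 1/4 = 98
χ² = Σ (O − E)² / E
  black solid: (99 − 98)² / 98 = 0.0102
  black white-spotted: (96 − 98)² / 98 = 0.0408
  brown solid: (96 − 98)² / 98 = 0.0408
  brown white-spotted: (101 − 98)² / 98 = 0.0918
χ² = 0.0102 + 0.0408 + 0.0408 + 0.0918 = 0.1836 ≈ 0.184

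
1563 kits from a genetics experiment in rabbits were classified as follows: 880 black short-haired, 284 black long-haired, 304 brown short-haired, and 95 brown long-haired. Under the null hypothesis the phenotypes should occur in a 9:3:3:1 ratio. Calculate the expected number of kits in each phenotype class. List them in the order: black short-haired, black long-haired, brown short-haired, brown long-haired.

879.1875, 293.0625, 293.0625, 97.6875

Expected counts for N = 1563 under a 9:3:3:1 ratio (total parts = 16):
  black short-haired: 1563 × 9/16 = 879.1875
  black long-haired: 1563 × 3/16 = 293.0625
  brown short-haired: 1563 × 3/16 = 293.0625
  brown long-haired: 1563 × 1/16 = 97.6875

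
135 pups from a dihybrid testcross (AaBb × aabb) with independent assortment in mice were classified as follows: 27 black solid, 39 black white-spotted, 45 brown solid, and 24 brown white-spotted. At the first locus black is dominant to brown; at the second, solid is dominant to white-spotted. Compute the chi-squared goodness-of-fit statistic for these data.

8.733

A dihybrid testcross with independent assortment gives a 1:1:1:1 ratio.
The 1:1:1:1 ratio has 4 parts, so with N = 135 the expected counts are:
  black solid: 135 × 1/4 = 33.75
  black white-spotted: 135 × 1/4 = 33.75
  brown solid: 135 × 1/4 = 33.75
  brown white-spotted: 135 × 1/4 = 33.75
χ² = Σ (O − E)² / E
  black solid: (27 − 33.75)² / 33.75 = 1.3500
  black white-spotted: (39 − 33.75)² / 33.75 = 0.8167
  brown solid: (45 − 33.75)² / 33.75 = 3.7500
  brown white-spotted: (24 − 33.75)² / 33.75 = 2.8167
χ² = 1.3500 + 0.8167 + 3.7500 + 2.8167 = 8.7334 ≈ 8.733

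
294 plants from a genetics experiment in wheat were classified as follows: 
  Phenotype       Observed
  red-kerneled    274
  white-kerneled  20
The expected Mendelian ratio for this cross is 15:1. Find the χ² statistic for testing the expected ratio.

Expected counts for N = 294 under a 15:1 ratio (total parts = 16):
  red-kerneled: 294 × 15/16 = 275.625
  white-kerneled: 294 × 1/16 = 18.375
χ² = Σ (O − E)² / E
  red-kerneled: (274 − 275.625)² / 275.625 = 0.0096
  white-kerneled: (20 − 18.375)² / 18.375 = 0.1437
χ² = 0.0096 + 0.1437 = 0.1533 ≈ 0.153

0.153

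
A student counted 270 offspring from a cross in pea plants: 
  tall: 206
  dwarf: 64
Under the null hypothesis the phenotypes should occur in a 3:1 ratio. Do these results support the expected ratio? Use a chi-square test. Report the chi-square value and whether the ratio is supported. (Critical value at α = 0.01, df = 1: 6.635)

0.242; consistent

The 3:1 ratio has 4 parts, so with N = 270 the expected counts are:
  tall: 270 × 3/4 = 202.5
  dwarf: 270 × 1/4 = 67.5
χ² = Σ (O − E)² / E
  tall: (206 − 202.5)² / 202.5 = 0.0605
  dwarf: (64 − 67.5)² / 67.5 = 0.1815
χ² = 0.0605 + 0.1815 = 0.242
Degrees of freedom = 2 − 1 = 1; critical value at α = 0.01 is 6.635.
Since 0.242 < 6.635, we fail to reject the null hypothesis — the data are consistent with the 3:1 ratio.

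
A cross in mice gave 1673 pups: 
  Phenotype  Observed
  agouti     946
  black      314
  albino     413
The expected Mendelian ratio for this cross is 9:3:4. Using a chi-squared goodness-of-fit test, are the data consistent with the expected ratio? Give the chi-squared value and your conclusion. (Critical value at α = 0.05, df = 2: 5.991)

The 9:3:4 ratio has 16 parts, so with N = 1673 the expected counts are:
  agouti: 1673 × 9/16 = 941.0625
  black: 1673 × 3/16 = 313.6875
  albino: 1673 × 4/16 = 418.25
χ² = Σ (O − E)² / E
  agouti: (946 − 941.0625)² / 941.0625 = 0.0259
  black: (314 − 313.6875)² / 313.6875 = 0.0003
  albino: (413 − 418.25)² / 418.25 = 0.0659
χ² = 0.0259 + 0.0003 + 0.0659 = 0.0921 ≈ 0.092
Degrees of freedom = 3 − 1 = 2; critical value at α = 0.05 is 5.991.
Since 0.092 < 5.991, we fail to reject the null hypothesis — the data are consistent with the 9:3:4 ratio.

0.092; consistent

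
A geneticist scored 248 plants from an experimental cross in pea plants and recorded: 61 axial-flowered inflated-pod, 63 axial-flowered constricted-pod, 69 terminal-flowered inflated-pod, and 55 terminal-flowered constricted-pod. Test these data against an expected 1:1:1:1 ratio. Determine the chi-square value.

1.613

Total ratio parts = 4. Expected numbers out of 248:
  axial-flowered inflated-pod: 248 × 1/4 = 62
  axial-flowered constricted-pod: 248 × 1/4 = 62
  terminal-flowered inflated-pod: 248 × 1/4 = 62
  terminal-flowered constricted-pod: 248 × 1/4 = 62
χ² = Σ (O − E)² / E
  axial-flowered inflated-pod: (61 − 62)² / 62 = 0.0161
  axial-flowered constricted-pod: (63 − 62)² / 62 = 0.0161
  terminal-flowered inflated-pod: (69 − 62)² / 62 = 0.7903
  terminal-flowered constricted-pod: (55 − 62)² / 62 = 0.7903
χ² = 0.0161 + 0.0161 + 0.7903 + 0.7903 = 1.6128 ≈ 1.613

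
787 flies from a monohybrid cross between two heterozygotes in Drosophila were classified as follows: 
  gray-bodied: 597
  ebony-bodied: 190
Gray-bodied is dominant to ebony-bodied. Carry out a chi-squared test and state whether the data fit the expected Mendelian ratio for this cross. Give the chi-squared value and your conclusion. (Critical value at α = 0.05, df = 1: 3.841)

For a monohybrid cross between heterozygotes with complete dominance, the expected phenotypic ratio is 3:1.
Expected counts for N = 787 under a 3:1 ratio (total parts = 4):
  gray-bodied: 787 × 3/4 = 590.25
  ebony-bodied: 787 × 1/4 = 196.75
χ² = Σ (O − E)² / E
  gray-bodied: (597 − 590.25)² / 590.25 = 0.0772
  ebony-bodied: (190 − 196.75)² / 196.75 = 0.2316
χ² = 0.0772 + 0.2316 = 0.3088 ≈ 0.309
Degrees of freedom = 2 − 1 = 1; critical value at α = 0.05 is 3.841.
Since 0.309 < 3.841, we fail to reject the null hypothesis — the data are consistent with the 3:1 ratio.

0.309; consistent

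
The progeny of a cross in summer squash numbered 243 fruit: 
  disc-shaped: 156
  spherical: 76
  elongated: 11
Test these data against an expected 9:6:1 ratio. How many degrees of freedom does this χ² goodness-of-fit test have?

A goodness-of-fit test with 3 phenotype classes has df = 3 − 1 = 2.

2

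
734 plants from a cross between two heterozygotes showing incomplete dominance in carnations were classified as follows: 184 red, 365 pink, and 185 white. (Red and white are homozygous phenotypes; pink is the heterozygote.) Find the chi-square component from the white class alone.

0.012

With incomplete dominance, a heterozygote × heterozygote cross gives a 1:2:1 phenotypic ratio.
Total ratio parts = 4. Expected numbers out of 734:
  red: 734 × 1/4 = 183.5
  pink: 734 × 2/4 = 367
  white: 734 × 1/4 = 183.5
Contribution of white: (185 − 183.5)² / 183.5 = 0.0123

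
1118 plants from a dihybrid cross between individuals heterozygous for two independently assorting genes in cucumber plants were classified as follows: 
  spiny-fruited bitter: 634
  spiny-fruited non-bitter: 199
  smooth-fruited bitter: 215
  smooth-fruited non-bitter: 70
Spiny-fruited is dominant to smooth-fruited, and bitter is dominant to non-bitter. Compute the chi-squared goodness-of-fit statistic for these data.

A dihybrid F₂ with independent assortment and complete dominance at both loci gives a 9:3:3:1 phenotypic ratio.
Total ratio parts = 16. Expected numbers out of 1118:
  spiny-fruited bitter: 1118 × 9/16 = 628.875
  spiny-fruited non-bitter: 1118 × 3/16 = 209.625
  smooth-fruited bitter: 1118 × 3/16 = 209.625
  smooth-fruited non-bitter: 1118 × 1/16 = 69.875
χ² = Σ (O − E)² / E
  spiny-fruited bitter: (634 − 628.875)² / 628.875 = 0.0418
  spiny-fruited non-bitter: (199 − 209.625)² / 209.625 = 0.5385
  smooth-fruited bitter: (215 − 209.625)² / 209.625 = 0.1378
  smooth-fruited non-bitter: (70 − 69.875)² / 69.875 = 0.0002
χ² = 0.0418 + 0.5385 + 0.1378 + 0.0002 = 0.7183 ≈ 0.718

0.718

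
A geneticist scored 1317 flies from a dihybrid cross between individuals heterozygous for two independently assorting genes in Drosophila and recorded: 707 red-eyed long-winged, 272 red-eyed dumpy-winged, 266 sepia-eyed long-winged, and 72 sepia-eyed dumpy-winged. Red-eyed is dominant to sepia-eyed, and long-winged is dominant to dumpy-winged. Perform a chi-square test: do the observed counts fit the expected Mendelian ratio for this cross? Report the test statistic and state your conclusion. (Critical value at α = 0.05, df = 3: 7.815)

A dihybrid F₂ with independent assortment and complete dominance at both loci gives a 9:3:3:1 phenotypic ratio.
The 9:3:3:1 ratio has 16 parts, so with N = 1317 the expected counts are:
  red-eyed long-winged: 1317 × 9/16 = 740.8125
  red-eyed dumpy-winged: 1317 × 3/16 = 246.9375
  sepia-eyed long-winged: 1317 × 3/16 = 246.9375
  sepia-eyed dumpy-winged: 1317 × 1/16 = 82.3125
χ² = Σ (O − E)² / E
  red-eyed long-winged: (707 − 740.8125)² / 740.8125 = 1.5433
  red-eyed dumpy-winged: (272 − 246.9375)² / 246.9375 = 2.5437
  sepia-eyed long-winged: (266 − 246.9375)² / 246.9375 = 1.4715
  sepia-eyed dumpy-winged: (72 − 82.3125)² / 82.3125 = 1.2920
χ² = 1.5433 + 2.5437 + 1.4715 + 1.2920 = 6.8505 ≈ 6.851
Degrees of freedom = 4 − 1 = 3; critical value at α = 0.05 is 7.815.
Since 6.851 < 7.815, we fail to reject the null hypothesis — the data are consistent with the 9:3:3:1 ratio.

6.851; consistent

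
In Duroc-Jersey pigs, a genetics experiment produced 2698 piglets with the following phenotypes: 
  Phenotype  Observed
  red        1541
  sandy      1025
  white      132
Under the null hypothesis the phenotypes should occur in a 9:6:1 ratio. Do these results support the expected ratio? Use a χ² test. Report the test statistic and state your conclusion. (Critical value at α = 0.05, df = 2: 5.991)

Expected counts for N = 2698 under a 9:6:1 ratio (total parts = 16):
  red: 2698 × 9/16 = 1517.625
  sandy: 2698 × 6/16 = 1011.75
  white: 2698 × 1/16 = 168.625
χ² = Σ (O − E)² / E
  red: (1541 − 1517.625)² / 1517.625 = 0.3600
  sandy: (1025 − 1011.75)² / 1011.75 = 0.1735
  white: (132 − 168.625)² / 168.625 = 7.9549
χ² = 0.3600 + 0.1735 + 7.9549 = 8.4884 ≈ 8.488
Degrees of freedom = 3 − 1 = 2; critical value at α = 0.05 is 5.991.
Since 8.488 > 5.991, we reject the null hypothesis — the data do not fit the 9:6:1 ratio.

8.488; not consistent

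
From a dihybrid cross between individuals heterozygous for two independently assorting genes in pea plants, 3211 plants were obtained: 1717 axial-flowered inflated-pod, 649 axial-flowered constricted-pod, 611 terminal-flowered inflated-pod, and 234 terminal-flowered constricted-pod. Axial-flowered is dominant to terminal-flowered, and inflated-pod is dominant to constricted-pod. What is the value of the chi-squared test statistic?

13.726

A dihybrid F₂ with independent assortment and complete dominance at both loci gives a 9:3:3:1 phenotypic ratio.
The 9:3:3:1 ratio has 16 parts, so with N = 3211 the expected counts are:
  axial-flowered inflated-pod: 3211 × 9/16 = 1806.1875
  axial-flowered constricted-pod: 3211 × 3/16 = 602.0625
  terminal-flowered inflated-pod: 3211 × 3/16 = 602.0625
  terminal-flowered constricted-pod: 3211 × 1/16 = 200.6875
χ² = Σ (O − E)² / E
  axial-flowered inflated-pod: (1717 − 1806.1875)² / 1806.1875 = 4.4040
  axial-flowered constricted-pod: (649 − 602.0625)² / 602.0625 = 3.6593
  terminal-flowered inflated-pod: (611 − 602.0625)² / 602.0625 = 0.1327
  terminal-flowered constricted-pod: (234 − 200.6875)² / 200.6875 = 5.5296
χ² = 4.4040 + 3.6593 + 0.1327 + 5.5296 = 13.7256 ≈ 13.726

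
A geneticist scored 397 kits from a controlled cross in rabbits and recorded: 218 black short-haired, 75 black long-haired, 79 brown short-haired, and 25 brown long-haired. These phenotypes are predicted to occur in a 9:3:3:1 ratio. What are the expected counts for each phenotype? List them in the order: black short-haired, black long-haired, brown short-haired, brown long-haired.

The 9:3:3:1 ratio has 16 parts, so with N = 397 the expected counts are:
  black short-haired: 397 × 9/16 = 223.3125
  black long-haired: 397 × 3/16 = 74.4375
  brown short-haired: 397 × 3/16 = 74.4375
  brown long-haired: 397 × 1/16 = 24.8125

223.3125, 74.4375, 74.4375, 24.8125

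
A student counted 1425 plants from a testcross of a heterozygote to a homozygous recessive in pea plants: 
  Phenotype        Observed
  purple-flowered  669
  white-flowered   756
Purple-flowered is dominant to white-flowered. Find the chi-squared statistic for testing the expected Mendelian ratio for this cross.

5.312

A testcross of a heterozygote (Aa × aa) gives a 1:1 phenotypic ratio.
The 1:1 ratio has 2 parts, so with N = 1425 the expected counts are:
  purple-flowered: 1425 × 1/2 = 712.5
  white-flowered: 1425 × 1/2 = 712.5
χ² = Σ (O − E)² / E
  purple-flowered: (669 − 712.5)² / 712.5 = 2.6558
  white-flowered: (756 − 712.5)² / 712.5 = 2.6558
χ² = 2.6558 + 2.6558 = 5.3116 ≈ 5.312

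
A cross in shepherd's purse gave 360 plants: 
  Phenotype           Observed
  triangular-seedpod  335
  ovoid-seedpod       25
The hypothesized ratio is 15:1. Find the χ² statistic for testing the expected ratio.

0.296

Expected counts for N = 360 under a 15:1 ratio (total parts = 16):
  triangular-seedpod: 360 × 15/16 = 337.5
  ovoid-seedpod: 360 × 1/16 = 22.5
χ² = Σ (O − E)² / E
  triangular-seedpod: (335 − 337.5)² / 337.5 = 0.0185
  ovoid-seedpod: (25 − 22.5)² / 22.5 = 0.2778
χ² = 0.0185 + 0.2778 = 0.2963 ≈ 0.296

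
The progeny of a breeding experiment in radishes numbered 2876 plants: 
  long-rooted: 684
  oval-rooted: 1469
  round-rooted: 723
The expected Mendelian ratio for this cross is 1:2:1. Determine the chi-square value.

2.394

Total ratio parts = 4. Expected numbers out of 2876:
  long-rooted: 2876 × 1/4 = 719
  oval-rooted: 2876 × 2/4 = 1438
  round-rooted: 2876 × 1/4 = 719
χ² = Σ (O − E)² / E
  long-rooted: (684 − 719)² / 719 = 1.7038
  oval-rooted: (1469 − 1438)² / 1438 = 0.6683
  round-rooted: (723 − 719)² / 719 = 0.0223
χ² = 1.7038 + 0.6683 + 0.0223 = 2.3944 ≈ 2.394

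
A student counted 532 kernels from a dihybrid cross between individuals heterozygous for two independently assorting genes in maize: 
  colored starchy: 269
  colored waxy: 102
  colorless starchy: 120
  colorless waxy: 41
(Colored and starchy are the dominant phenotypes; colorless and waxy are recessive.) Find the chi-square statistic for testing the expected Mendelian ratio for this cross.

A dihybrid F₂ with independent assortment and complete dominance at both loci gives a 9:3:3:1 phenotypic ratio.
Total ratio parts = 16. Expected numbers out of 532:
  colored starchy: 532 × 9/16 = 299.25
  colored waxy: 532 × 3/16 = 99.75
  colorless starchy: 532 × 3/16 = 99.75
  colorless waxy: 532 × 1/16 = 33.25
χ² = Σ (O − E)² / E
  colored starchy: (269 − 299.25)² / 299.25 = 3.0579
  colored waxy: (102 − 99.75)² / 99.75 = 0.0508
  colorless starchy: (120 − 99.75)² / 99.75 = 4.1109
  colorless waxy: (41 − 33.25)² / 33.25 = 1.8064
χ² = 3.0579 + 0.0508 + 4.1109 + 1.8064 = 9.026

9.026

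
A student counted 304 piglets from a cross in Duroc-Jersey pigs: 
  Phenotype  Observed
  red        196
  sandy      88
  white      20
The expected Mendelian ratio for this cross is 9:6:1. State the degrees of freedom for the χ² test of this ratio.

A goodness-of-fit test with 3 phenotype classes has df = 3 − 1 = 2.

2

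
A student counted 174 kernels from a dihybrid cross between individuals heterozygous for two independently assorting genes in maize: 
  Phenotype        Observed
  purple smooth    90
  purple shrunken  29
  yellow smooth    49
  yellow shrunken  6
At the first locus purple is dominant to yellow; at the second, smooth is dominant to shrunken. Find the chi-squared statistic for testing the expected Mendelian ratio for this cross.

A dihybrid F₂ with independent assortment and complete dominance at both loci gives a 9:3:3:1 phenotypic ratio.
Total ratio parts = 16. Expected numbers out of 174:
  purple smooth: 174 × 9/16 = 97.875
  purple shrunken: 174 × 3/16 = 32.625
  yellow smooth: 174 × 3/16 = 32.625
  yellow shrunken: 174 × 1/16 = 10.875
χ² = Σ (O − E)² / E
  purple smooth: (90 − 97.875)² / 97.875 = 0.6336
  purple shrunken: (29 − 32.625)² / 32.625 = 0.4028
  yellow smooth: (49 − 32.625)² / 32.625 = 8.2189
  yellow shrunken: (6 − 10.875)² / 10.875 = 2.1853
χ² = 0.6336 + 0.4028 + 8.2189 + 2.1853 = 11.4406 ≈ 11.441

11.441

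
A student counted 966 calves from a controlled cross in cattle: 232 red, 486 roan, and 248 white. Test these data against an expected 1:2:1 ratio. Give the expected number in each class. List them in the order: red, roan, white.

The 1:2:1 ratio has 4 parts, so with N = 966 the expected counts are:
  red: 966 × 1/4 = 241.5
  roan: 966 × 2/4 = 483
  white: 966 × 1/4 = 241.5

241.5, 483, 241.5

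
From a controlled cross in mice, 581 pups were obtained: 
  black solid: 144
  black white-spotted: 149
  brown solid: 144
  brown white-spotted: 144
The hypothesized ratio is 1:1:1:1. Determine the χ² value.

0.129

Total ratio parts = 4. Expected numbers out of 581:
  black solid: 581 × 1/4 = 145.25
  black white-spotted: 581 × 1/4 = 145.25
  brown solid: 581 × 1/4 = 145.25
  brown white-spotted: 581 × 1/4 = 145.25
χ² = Σ (O − E)² / E
  black solid: (144 − 145.25)² / 145.25 = 0.0108
  black white-spotted: (149 − 145.25)² / 145.25 = 0.0968
  brown solid: (144 − 145.25)² / 145.25 = 0.0108
  brown white-spotted: (144 − 145.25)² / 145.25 = 0.0108
χ² = 0.0108 + 0.0968 + 0.0108 + 0.0108 = 0.1292 ≈ 0.129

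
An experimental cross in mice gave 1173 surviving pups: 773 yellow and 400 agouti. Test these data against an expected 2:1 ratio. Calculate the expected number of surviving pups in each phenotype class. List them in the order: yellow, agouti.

The 2:1 ratio has 3 parts, so with N = 1173 the expected counts are:
  yellow: 1173 × 2/3 = 782
  agouti: 1173 × 1/3 = 391

782, 391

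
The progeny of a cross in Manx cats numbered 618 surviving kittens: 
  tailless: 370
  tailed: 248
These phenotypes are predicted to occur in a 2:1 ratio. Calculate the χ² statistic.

12.845

Under the 2:1 hypothesis (Σ ratio = 3, N = 618):
  tailless: 618 × 2/3 = 412
  tailed: 618 × 1/3 = 206
χ² = Σ (O − E)² / E
  tailless: (370 − 412)² / 412 = 4.2816
  tailed: (248 − 206)² / 206 = 8.5631
χ² = 4.2816 + 8.5631 = 12.8447 ≈ 12.845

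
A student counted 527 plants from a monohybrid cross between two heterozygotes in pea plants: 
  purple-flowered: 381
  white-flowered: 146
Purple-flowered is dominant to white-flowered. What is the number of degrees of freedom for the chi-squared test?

1

For a monohybrid cross between heterozygotes with complete dominance, the expected phenotypic ratio is 3:1.
A goodness-of-fit test with 2 phenotype classes has df = 2 − 1 = 1.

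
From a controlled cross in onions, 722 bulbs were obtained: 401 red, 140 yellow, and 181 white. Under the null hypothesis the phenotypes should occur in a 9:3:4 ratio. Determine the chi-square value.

The 9:3:4 ratio has 16 parts, so with N = 722 the expected counts are:
  red: 722 × 9/16 = 406.125
  yellow: 722 × 3/16 = 135.375
  white: 722 × 4/16 = 180.5
χ² = Σ (O − E)² / E
  red: (401 − 406.125)² / 406.125 = 0.0647
  yellow: (140 − 135.375)² / 135.375 = 0.1580
  white: (181 − 180.5)² / 180.5 = 0.0014
χ² = 0.0647 + 0.1580 + 0.0014 = 0.2241 ≈ 0.224

0.224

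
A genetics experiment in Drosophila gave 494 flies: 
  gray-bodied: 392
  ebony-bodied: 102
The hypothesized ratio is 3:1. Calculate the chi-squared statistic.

The 3:1 ratio has 4 parts, so with N = 494 the expected counts are:
  gray-bodied: 494 × 3/4 = 370.5
  ebony-bodied: 494 × 1/4 = 123.5
χ² = Σ (O − E)² / E
  gray-bodied: (392 − 370.5)² / 370.5 = 1.2476
  ebony-bodied: (102 − 123.5)² / 123.5 = 3.7429
χ² = 1.2476 + 3.7429 = 4.9905 ≈ 4.991

4.991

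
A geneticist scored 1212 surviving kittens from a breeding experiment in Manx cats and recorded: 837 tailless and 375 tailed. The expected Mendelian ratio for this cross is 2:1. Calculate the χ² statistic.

Total ratio parts = 3. Expected numbers out of 1212:
  tailless: 1212 × 2/3 = 808
  tailed: 1212 × 1/3 = 404
χ² = Σ (O − E)² / E
  tailless: (837 − 808)² / 808 = 1.0408
  tailed: (375 − 404)² / 404 = 2.0817
χ² = 1.0408 + 2.0817 = 3.1225 ≈ 3.123

3.123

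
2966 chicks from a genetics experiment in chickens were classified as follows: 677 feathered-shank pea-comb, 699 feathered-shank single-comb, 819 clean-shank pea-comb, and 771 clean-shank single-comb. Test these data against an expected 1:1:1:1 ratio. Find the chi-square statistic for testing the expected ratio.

17.320

Total ratio parts = 4. Expected numbers out of 2966:
  feathered-shank pea-comb: 2966 × 1/4 = 741.5
  feathered-shank single-comb: 2966 × 1/4 = 741.5
  clean-shank pea-comb: 2966 × 1/4 = 741.5
  clean-shank single-comb: 2966 × 1/4 = 741.5
χ² = Σ (O − E)² / E
  feathered-shank pea-comb: (677 − 741.5)² / 741.5 = 5.6106
  feathered-shank single-comb: (699 − 741.5)² / 741.5 = 2.4359
  clean-shank pea-comb: (819 − 741.5)² / 741.5 = 8.1001
  clean-shank single-comb: (771 − 741.5)² / 741.5 = 1.1736
χ² = 5.6106 + 2.4359 + 8.1001 + 1.1736 = 17.3202 ≈ 17.320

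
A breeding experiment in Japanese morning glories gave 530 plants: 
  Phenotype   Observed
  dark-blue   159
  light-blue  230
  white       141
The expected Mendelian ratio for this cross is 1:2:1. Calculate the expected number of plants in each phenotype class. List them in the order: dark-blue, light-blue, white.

132.5, 265, 132.5

Total ratio parts = 4. Expected numbers out of 530:
  dark-blue: 530 × 1/4 = 132.5
  light-blue: 530 × 2/4 = 265
  white: 530 × 1/4 = 132.5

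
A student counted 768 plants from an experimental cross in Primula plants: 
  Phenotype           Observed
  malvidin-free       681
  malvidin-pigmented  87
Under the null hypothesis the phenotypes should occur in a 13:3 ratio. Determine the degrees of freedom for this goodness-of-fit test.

1

A goodness-of-fit test with 2 phenotype classes has df = 2 − 1 = 1.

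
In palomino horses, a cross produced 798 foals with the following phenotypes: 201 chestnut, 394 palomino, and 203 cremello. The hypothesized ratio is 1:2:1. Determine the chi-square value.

0.135

Expected counts for N = 798 under a 1:2:1 ratio (total parts = 4):
  chestnut: 798 × 1/4 = 199.5
  palomino: 798 × 2/4 = 399
  cremello: 798 × 1/4 = 199.5
χ² = Σ (O − E)² / E
  chestnut: (201 − 199.5)² / 199.5 = 0.0113
  palomino: (394 − 399)² / 399 = 0.0627
  cremello: (203 − 199.5)² / 199.5 = 0.0614
χ² = 0.0113 + 0.0627 + 0.0614 = 0.1354 ≈ 0.135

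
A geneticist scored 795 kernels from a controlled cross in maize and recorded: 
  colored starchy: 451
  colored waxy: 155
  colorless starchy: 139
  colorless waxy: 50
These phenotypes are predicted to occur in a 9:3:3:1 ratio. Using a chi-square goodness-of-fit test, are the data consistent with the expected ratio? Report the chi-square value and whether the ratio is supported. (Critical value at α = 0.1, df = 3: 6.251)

0.950; consistent

Total ratio parts = 16. Expected numbers out of 795:
  colored starchy: 795 × 9/16 = 447.1875
  colored waxy: 795 × 3/16 = 149.0625
  colorless starchy: 795 × 3/16 = 149.0625
  colorless waxy: 795 × 1/16 = 49.6875
χ² = Σ (O − E)² / E
  colored starchy: (451 − 447.1875)² / 447.1875 = 0.0325
  colored waxy: (155 − 149.0625)² / 149.0625 = 0.2365
  colorless starchy: (139 − 149.0625)² / 149.0625 = 0.6793
  colorless waxy: (50 − 49.6875)² / 49.6875 = 0.0020
χ² = 0.0325 + 0.2365 + 0.6793 + 0.0020 = 0.9503 ≈ 0.950
Degrees of freedom = 4 − 1 = 3; critical value at α = 0.1 is 6.251.
Since 0.950 < 6.251, we fail to reject the null hypothesis — the data are consistent with the 9:3:3:1 ratio.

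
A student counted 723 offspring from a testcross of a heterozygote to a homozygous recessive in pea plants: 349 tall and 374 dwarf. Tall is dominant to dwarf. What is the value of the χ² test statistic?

A testcross of a heterozygote (Aa × aa) gives a 1:1 phenotypic ratio.
Under the 1:1 hypothesis (Σ ratio = 2, N = 723):
  tall: 723 × 1/2 = 361.5
  dwarf: 723 × 1/2 = 361.5
χ² = Σ (O − E)² / E
  tall: (349 − 361.5)² / 361.5 = 0.4322
  dwarf: (374 − 361.5)² / 361.5 = 0.4322
χ² = 0.4322 + 0.4322 = 0.8644 ≈ 0.864

0.864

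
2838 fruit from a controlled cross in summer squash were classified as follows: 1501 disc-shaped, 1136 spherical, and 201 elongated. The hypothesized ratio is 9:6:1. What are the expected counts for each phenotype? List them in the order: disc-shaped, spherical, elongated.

Expected counts for N = 2838 under a 9:6:1 ratio (total parts = 16):
  disc-shaped: 2838 × 9/16 = 1596.375
  spherical: 2838 × 6/16 = 1064.25
  elongated: 2838 × 1/16 = 177.375

1596.375, 1064.25, 177.375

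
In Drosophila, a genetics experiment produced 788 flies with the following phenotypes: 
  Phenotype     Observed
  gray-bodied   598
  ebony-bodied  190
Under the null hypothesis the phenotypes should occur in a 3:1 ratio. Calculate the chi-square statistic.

0.332

Expected counts for N = 788 under a 3:1 ratio (total parts = 4):
  gray-bodied: 788 × 3/4 = 591
  ebony-bodied: 788 × 1/4 = 197
χ² = Σ (O − E)² / E
  gray-bodied: (598 − 591)² / 591 = 0.0829
  ebony-bodied: (190 − 197)² / 197 = 0.2487
χ² = 0.0829 + 0.2487 = 0.3316 ≈ 0.332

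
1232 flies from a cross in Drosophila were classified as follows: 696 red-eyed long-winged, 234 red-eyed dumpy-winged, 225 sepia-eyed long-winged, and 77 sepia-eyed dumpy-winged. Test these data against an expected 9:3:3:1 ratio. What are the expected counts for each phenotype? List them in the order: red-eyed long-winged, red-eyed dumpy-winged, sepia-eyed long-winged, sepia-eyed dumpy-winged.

The 9:3:3:1 ratio has 16 parts, so with N = 1232 the expected counts are:
  red-eyed long-winged: 1232 × 9/16 = 693
  red-eyed dumpy-winged: 1232 × 3/16 = 231
  sepia-eyed long-winged: 1232 × 3/16 = 231
  sepia-eyed dumpy-winged: 1232 × 1/16 = 77

693, 231, 231, 77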